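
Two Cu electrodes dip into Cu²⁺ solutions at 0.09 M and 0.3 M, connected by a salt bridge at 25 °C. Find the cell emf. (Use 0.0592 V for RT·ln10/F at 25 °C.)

0.015 V

Both half-cells are Cu²⁺/Cu, so E°_cell = 0. The concentrated side is the cathode; the cell reaction moves Cu²⁺ from high to low concentration with n = 2.
Q = [Cu²⁺]_dilute/[Cu²⁺]_conc = 0.09/0.3 = 0.300.
E = 0 − (0.0592/2) log Q = −(0.0592/2)(-0.523) = 0.0155 V.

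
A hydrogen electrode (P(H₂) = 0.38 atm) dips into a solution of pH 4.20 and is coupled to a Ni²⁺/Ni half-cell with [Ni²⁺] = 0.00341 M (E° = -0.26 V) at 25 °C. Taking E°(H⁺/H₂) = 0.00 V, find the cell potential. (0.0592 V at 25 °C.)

0.097 V

The hydrogen couple is the cathode, so E°_cell = 0.26 V; n = 2.
[H⁺] = 10^(−4.20) = 6.3 × 10^-5 M, and Q = [Ni²⁺]·P(H₂) / [H⁺]^2 = 3.25 × 10^5.
E = E° − (0.0592/2) log Q = 0.26 − (0.0592/2)(5.513) = 0.097 V.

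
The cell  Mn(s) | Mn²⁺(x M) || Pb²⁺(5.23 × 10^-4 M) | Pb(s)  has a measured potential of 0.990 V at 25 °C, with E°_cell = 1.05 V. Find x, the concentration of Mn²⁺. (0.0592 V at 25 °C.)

From the Nernst equation, log Q = n(E° − E)/0.0592 = 2(1.05 − 0.990)/0.0592 = 2.027, so Q = 106.
With Q = [Mn²⁺]/[Pb²⁺] and the known concentrations, [Mn²⁺] in the numerator gives [Mn²⁺] = 0.056 M.

0.056 M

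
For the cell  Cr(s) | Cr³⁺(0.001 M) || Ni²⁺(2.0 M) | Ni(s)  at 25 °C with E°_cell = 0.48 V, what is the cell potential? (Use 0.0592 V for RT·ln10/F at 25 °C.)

Balancing electrons gives n = 6; the reaction quotient is Q = [Cr³⁺]^2/[Ni²⁺]^3 = 1.25 × 10^-7.
At 25 °C, E = E° − (0.0592/n) log Q = 0.48 − (0.0592/6)(-6.903) = 0.480 + 0.068 = 0.548 V.

0.548 V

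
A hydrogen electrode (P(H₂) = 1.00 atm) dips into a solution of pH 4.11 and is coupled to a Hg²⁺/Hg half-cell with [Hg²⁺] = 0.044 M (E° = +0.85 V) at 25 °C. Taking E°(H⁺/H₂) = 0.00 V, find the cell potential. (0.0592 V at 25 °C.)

1.05 V

The Hg²⁺/Hg couple is the cathode, so E°_cell = 0.85 V; n = 2.
[H⁺] = 10^(−4.11) = 7.8 × 10^-5 M, and Q = [H⁺]^2 / ([Hg²⁺]·P(H₂)) = 1.37 × 10^-7.
E = E° − (0.0592/2) log Q = 0.85 − (0.0592/2)(-6.863) = 1.053 V.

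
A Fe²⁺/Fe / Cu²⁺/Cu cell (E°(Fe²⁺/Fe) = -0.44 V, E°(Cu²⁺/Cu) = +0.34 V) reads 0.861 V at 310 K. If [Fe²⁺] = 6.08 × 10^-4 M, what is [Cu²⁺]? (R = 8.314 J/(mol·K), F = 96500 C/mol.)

0.26 M

From the Nernst equation, ln Q = nF(E° − E)/RT = 2×96500×(0.78 − 0.861)/(8.314×310) = -6.066, so Q = 0.00232.
With Q = [Fe²⁺]/[Cu²⁺] and the known concentrations, [Cu²⁺] in the denominator gives [Cu²⁺] = 0.26 M.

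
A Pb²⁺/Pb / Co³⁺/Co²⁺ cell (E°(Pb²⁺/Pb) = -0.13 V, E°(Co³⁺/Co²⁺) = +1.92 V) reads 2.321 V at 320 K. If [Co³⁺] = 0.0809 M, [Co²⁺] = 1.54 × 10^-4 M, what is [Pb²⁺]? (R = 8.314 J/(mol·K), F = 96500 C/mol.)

8 × 10^-4 M

From the Nernst equation, ln Q = nF(E° − E)/RT = 2×96500×(2.05 − 2.321)/(8.314×320) = -19.659, so Q = 2.9 × 10^-9.
With Q = [Pb²⁺]·[Co²⁺]^2/[Co³⁺]^2 and the known concentrations, [Pb²⁺] in the numerator gives [Pb²⁺] = 8 × 10^-4 M.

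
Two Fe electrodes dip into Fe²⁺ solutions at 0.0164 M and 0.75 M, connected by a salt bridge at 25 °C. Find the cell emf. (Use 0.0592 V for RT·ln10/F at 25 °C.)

Both half-cells are Fe²⁺/Fe, so E°_cell = 0. The concentrated side is the cathode; the cell reaction moves Fe²⁺ from high to low concentration with n = 2.
Q = [Fe²⁺]_dilute/[Fe²⁺]_conc = 0.0164/0.75 = 0.0219.
E = 0 − (0.0592/2) log Q = −(0.0592/2)(-1.660) = 0.0491 V.

0.049 V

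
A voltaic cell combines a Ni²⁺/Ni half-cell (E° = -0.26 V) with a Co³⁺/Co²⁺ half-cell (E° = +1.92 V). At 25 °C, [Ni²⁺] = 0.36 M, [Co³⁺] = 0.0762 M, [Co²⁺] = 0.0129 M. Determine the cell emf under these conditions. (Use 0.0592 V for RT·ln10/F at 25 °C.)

The Co³⁺/Co²⁺ couple has the higher reduction potential and acts as the cathode, so E°_cell = +1.92 − (-0.26) = 2.18 V.
Balancing electrons gives n = 2; the reaction quotient is Q = [Ni²⁺]·[Co²⁺]^2/[Co³⁺]^2 = 0.0103.
At 25 °C, E = E° − (0.0592/n) log Q = 2.18 − (0.0592/2)(-1.986) = 2.180 + 0.059 = 2.239 V.

2.24 V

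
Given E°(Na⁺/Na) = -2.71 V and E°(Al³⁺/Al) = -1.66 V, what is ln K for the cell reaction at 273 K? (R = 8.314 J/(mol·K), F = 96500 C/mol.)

E°_cell = -1.66 − (-2.71) = 1.05 V, with n = 3 electrons transferred.
At equilibrium E = 0, so the Nernst equation gives ln K = nFE°/RT = (3)(96500)(1.05)/((8.314)(273)) = 133.93.

ln K = 133.9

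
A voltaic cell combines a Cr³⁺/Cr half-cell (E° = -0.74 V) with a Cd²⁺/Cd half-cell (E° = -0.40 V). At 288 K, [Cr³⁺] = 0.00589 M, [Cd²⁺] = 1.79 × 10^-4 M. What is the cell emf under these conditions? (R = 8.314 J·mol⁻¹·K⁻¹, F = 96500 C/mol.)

The Cd²⁺/Cd couple has the higher reduction potential and acts as the cathode, so E°_cell = -0.40 − (-0.74) = 0.34 V.
Balancing electrons gives n = 6; the reaction quotient is Q = [Cr³⁺]^2/[Cd²⁺]^3 = 6.05 × 10^6.
E = E° − (RT/nF) ln Q = 0.34 − (8.314×288)/(6×96500) × (15.615) = 0.340 − 0.065 = 0.275 V.

0.275 V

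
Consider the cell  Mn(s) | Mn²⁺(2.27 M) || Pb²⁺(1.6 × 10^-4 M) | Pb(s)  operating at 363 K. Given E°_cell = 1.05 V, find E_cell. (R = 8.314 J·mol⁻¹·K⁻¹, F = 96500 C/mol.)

Balancing electrons gives n = 2; the reaction quotient is Q = [Mn²⁺]/[Pb²⁺] = 1.42 × 10^4.
E = E° − (RT/nF) ln Q = 1.05 − (8.314×363)/(2×96500) × (9.560) = 1.050 − 0.149 = 0.901 V.

0.901 V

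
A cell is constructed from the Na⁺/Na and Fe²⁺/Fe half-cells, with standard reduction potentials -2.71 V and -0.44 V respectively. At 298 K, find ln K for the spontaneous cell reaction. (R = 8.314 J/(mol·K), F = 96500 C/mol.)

ln K = 176.8

E°_cell = -0.44 − (-2.71) = 2.27 V, with n = 2 electrons transferred.
At equilibrium E = 0, so the Nernst equation gives ln K = nFE°/RT = (2)(96500)(2.27)/((8.314)(298)) = 176.83.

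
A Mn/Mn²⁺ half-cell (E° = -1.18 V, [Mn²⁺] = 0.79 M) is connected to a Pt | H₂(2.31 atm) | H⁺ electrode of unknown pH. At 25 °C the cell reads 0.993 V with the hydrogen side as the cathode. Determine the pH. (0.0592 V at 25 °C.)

E°_cell = 1.18 V and n = 2.
log Q = n(E° − E)/0.0592 = 2×(1.18 − 0.993)/0.0592 = 6.318.
With Q = [Mn²⁺]·P(H₂) / [H⁺]^2, solving for [H⁺] gives log[H⁺] = -3.028, so pH = 3.03.

pH = 3.03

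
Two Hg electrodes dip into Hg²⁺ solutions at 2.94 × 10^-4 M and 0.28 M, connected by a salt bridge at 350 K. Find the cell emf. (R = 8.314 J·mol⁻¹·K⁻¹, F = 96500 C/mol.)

Both half-cells are Hg²⁺/Hg, so E°_cell = 0. The concentrated side is the cathode; the cell reaction moves Hg²⁺ from high to low concentration with n = 2.
Q = [Hg²⁺]_dilute/[Hg²⁺]_conc = 2.94 × 10^-4/0.28 = 0.00105.
E = 0 − (RT/nF) ln Q = −((8.314×350)/(2×96500))(-6.859) = 0.1034 V.

0.10 V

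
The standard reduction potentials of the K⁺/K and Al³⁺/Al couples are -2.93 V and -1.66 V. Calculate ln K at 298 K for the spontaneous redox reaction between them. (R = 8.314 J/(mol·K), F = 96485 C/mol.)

ln K = 148.4

E°_cell = -1.66 − (-2.93) = 1.27 V, with n = 3 electrons transferred.
At equilibrium E = 0, so the Nernst equation gives ln K = nFE°/RT = (3)(96485)(1.27)/((8.314)(298)) = 148.37.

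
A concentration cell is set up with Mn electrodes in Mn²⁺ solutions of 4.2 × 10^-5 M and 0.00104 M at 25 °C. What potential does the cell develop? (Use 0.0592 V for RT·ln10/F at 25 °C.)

0.041 V

Both half-cells are Mn²⁺/Mn, so E°_cell = 0. The concentrated side is the cathode; the cell reaction moves Mn²⁺ from high to low concentration with n = 2.
Q = [Mn²⁺]_dilute/[Mn²⁺]_conc = 4.2 × 10^-5/0.00104 = 0.0404.
E = 0 − (0.0592/2) log Q = −(0.0592/2)(-1.394) = 0.0413 V.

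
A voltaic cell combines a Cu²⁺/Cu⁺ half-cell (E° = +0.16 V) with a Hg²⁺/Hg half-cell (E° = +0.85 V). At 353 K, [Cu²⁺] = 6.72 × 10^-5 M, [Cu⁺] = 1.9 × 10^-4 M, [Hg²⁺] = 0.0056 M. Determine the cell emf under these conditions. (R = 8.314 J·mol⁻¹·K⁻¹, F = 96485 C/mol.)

0.643 V

The Hg²⁺/Hg couple has the higher reduction potential and acts as the cathode, so E°_cell = +0.85 − (+0.16) = 0.69 V.
Balancing electrons gives n = 2; the reaction quotient is Q = [Cu²⁺]^2/([Cu⁺]^2·[Hg²⁺]) = 22.3.
E = E° − (RT/nF) ln Q = 0.69 − (8.314×353)/(2×96485) × (3.106) = 0.690 − 0.047 = 0.643 V.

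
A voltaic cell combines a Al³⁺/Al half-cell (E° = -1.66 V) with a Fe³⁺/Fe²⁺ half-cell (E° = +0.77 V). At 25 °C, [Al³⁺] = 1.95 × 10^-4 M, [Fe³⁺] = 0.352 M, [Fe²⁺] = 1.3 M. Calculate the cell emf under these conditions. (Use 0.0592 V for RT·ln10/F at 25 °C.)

The Fe³⁺/Fe²⁺ couple has the higher reduction potential and acts as the cathode, so E°_cell = +0.77 − (-1.66) = 2.43 V.
Balancing electrons gives n = 3; the reaction quotient is Q = [Al³⁺]·[Fe²⁺]^3/[Fe³⁺]^3 = 0.00982.
At 25 °C, E = E° − (0.0592/n) log Q = 2.43 − (0.0592/3)(-2.008) = 2.430 + 0.040 = 2.470 V.

2.47 V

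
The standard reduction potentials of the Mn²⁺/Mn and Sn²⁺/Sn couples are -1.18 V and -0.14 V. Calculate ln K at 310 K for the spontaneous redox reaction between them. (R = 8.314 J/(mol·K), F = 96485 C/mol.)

E°_cell = -0.14 − (-1.18) = 1.04 V, with n = 2 electrons transferred.
At equilibrium E = 0, so the Nernst equation gives ln K = nFE°/RT = (2)(96485)(1.04)/((8.314)(310)) = 77.87.

ln K = 77.9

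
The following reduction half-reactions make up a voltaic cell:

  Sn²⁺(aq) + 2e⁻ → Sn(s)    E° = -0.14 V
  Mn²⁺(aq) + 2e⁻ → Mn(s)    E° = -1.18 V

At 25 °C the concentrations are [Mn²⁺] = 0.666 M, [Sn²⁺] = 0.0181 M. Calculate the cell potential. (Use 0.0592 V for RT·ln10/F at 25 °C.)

0.994 V

The Sn²⁺/Sn couple has the higher reduction potential and acts as the cathode, so E°_cell = -0.14 − (-1.18) = 1.04 V.
Balancing electrons gives n = 2; the reaction quotient is Q = [Mn²⁺]/[Sn²⁺] = 36.8.
At 25 °C, E = E° − (0.0592/n) log Q = 1.04 − (0.0592/2)(1.566) = 1.040 − 0.046 = 0.994 V.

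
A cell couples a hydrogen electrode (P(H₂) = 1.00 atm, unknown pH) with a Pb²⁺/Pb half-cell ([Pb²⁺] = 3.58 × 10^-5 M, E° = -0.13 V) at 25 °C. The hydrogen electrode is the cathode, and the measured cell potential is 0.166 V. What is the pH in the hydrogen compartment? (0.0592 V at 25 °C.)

E°_cell = 0.13 V and n = 2.
log Q = n(E° − E)/0.0592 = 2×(0.13 − 0.166)/0.0592 = -1.216.
With Q = [Pb²⁺]·P(H₂) / [H⁺]^2, solving for [H⁺] gives log[H⁺] = -1.615, so pH = 1.61.

pH = 1.61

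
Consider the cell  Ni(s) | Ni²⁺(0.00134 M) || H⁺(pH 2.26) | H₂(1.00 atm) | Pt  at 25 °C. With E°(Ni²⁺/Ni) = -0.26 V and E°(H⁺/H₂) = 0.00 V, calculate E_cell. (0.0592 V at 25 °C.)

The hydrogen couple is the cathode, so E°_cell = 0.26 V; n = 2.
[H⁺] = 10^(−2.26) = 0.0055 M, and Q = [Ni²⁺]·P(H₂) / [H⁺]^2 = 44.4.
E = E° − (0.0592/2) log Q = 0.26 − (0.0592/2)(1.647) = 0.211 V.

0.21 V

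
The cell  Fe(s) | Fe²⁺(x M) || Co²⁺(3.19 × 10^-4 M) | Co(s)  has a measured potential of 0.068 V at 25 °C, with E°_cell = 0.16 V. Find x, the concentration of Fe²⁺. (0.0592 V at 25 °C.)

0.41 M

From the Nernst equation, log Q = n(E° − E)/0.0592 = 2(0.16 − 0.068)/0.0592 = 3.108, so Q = 1280.
With Q = [Fe²⁺]/[Co²⁺] and the known concentrations, [Fe²⁺] in the numerator gives [Fe²⁺] = 0.41 M.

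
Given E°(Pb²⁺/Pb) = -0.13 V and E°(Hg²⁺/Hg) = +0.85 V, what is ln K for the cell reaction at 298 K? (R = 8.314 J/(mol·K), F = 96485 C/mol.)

E°_cell = +0.85 − (-0.13) = 0.98 V, with n = 2 electrons transferred.
At equilibrium E = 0, so the Nernst equation gives ln K = nFE°/RT = (2)(96485)(0.98)/((8.314)(298)) = 76.33.

ln K = 76.3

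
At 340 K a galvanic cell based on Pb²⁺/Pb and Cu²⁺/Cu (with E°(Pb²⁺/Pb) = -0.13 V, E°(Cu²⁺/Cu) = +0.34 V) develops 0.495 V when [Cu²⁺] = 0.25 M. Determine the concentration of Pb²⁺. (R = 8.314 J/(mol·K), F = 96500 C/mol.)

From the Nernst equation, ln Q = nF(E° − E)/RT = 2×96500×(0.47 − 0.495)/(8.314×340) = -1.707, so Q = 0.181.
With Q = [Pb²⁺]/[Cu²⁺] and the known concentrations, [Pb²⁺] in the numerator gives [Pb²⁺] = 0.045 M.

0.045 M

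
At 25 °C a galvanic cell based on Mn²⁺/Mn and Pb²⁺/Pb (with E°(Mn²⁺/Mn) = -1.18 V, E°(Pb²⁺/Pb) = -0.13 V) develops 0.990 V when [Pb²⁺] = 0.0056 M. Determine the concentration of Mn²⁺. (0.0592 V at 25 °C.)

0.6 M

From the Nernst equation, log Q = n(E° − E)/0.0592 = 2(1.05 − 0.990)/0.0592 = 2.027, so Q = 106.
With Q = [Mn²⁺]/[Pb²⁺] and the known concentrations, [Mn²⁺] in the numerator gives [Mn²⁺] = 0.6 M.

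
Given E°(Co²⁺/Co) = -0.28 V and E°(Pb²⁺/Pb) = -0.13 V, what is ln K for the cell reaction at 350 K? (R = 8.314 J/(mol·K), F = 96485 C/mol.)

ln K = 9.9

E°_cell = -0.13 − (-0.28) = 0.15 V, with n = 2 electrons transferred.
At equilibrium E = 0, so the Nernst equation gives ln K = nFE°/RT = (2)(96485)(0.15)/((8.314)(350)) = 9.95.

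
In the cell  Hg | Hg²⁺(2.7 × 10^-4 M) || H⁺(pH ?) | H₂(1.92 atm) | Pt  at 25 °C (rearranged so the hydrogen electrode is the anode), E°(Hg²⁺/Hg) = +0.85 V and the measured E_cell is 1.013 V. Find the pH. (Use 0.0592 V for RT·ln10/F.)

E°_cell = 0.85 V and n = 2.
log Q = n(E° − E)/0.0592 = 2×(0.85 − 1.013)/0.0592 = -5.507.
With Q = [H⁺]^2 / ([Hg²⁺]·P(H₂)), solving for [H⁺] gives log[H⁺] = -4.396, so pH = 4.40.

pH = 4.40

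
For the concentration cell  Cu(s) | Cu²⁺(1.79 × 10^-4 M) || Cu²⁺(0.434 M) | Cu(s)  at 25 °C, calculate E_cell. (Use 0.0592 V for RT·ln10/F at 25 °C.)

0.10 V

Both half-cells are Cu²⁺/Cu, so E°_cell = 0. The concentrated side is the cathode; the cell reaction moves Cu²⁺ from high to low concentration with n = 2.
Q = [Cu²⁺]_dilute/[Cu²⁺]_conc = 1.79 × 10^-4/0.434 = 4.12 × 10^-4.
E = 0 − (0.0592/2) log Q = −(0.0592/2)(-3.385) = 0.1002 V.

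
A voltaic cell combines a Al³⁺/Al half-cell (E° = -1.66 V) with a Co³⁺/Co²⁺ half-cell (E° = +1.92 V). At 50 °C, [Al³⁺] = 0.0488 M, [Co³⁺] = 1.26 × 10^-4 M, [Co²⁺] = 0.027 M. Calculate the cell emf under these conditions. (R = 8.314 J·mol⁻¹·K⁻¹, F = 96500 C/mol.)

3.46 V

The Co³⁺/Co²⁺ couple has the higher reduction potential and acts as the cathode, so E°_cell = +1.92 − (-1.66) = 3.58 V.
Balancing electrons gives n = 3; the reaction quotient is Q = [Al³⁺]·[Co²⁺]^3/[Co³⁺]^3 = 4.8 × 10^5.
E = E° − (RT/nF) ln Q = 3.58 − (8.314×323)/(3×96500) × (13.082) = 3.580 − 0.121 = 3.459 V.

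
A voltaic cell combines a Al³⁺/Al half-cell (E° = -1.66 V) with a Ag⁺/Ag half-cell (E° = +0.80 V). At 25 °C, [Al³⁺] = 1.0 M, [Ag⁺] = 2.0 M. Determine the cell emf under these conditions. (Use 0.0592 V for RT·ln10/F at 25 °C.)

2.48 V

The Ag⁺/Ag couple has the higher reduction potential and acts as the cathode, so E°_cell = +0.80 − (-1.66) = 2.46 V.
Balancing electrons gives n = 3; the reaction quotient is Q = [Al³⁺]/[Ag⁺]^3 = 0.125.
At 25 °C, E = E° − (0.0592/n) log Q = 2.46 − (0.0592/3)(-0.903) = 2.460 + 0.018 = 2.478 V.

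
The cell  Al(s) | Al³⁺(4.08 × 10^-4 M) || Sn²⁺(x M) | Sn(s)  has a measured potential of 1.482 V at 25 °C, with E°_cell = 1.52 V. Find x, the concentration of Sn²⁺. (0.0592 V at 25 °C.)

2.9 × 10^-4 M

From the Nernst equation, log Q = n(E° − E)/0.0592 = 6(1.52 − 1.482)/0.0592 = 3.851, so Q = 7100.
With Q = [Al³⁺]^2/[Sn²⁺]^3 and the known concentrations, [Sn²⁺]^3 in the denominator gives [Sn²⁺] = 2.9 × 10^-4 M.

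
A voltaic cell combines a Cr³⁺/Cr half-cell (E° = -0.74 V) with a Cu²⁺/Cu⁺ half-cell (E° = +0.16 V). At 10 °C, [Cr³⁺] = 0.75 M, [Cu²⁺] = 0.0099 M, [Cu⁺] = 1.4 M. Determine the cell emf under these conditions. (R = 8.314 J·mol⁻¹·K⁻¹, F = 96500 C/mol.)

0.782 V

The Cu²⁺/Cu⁺ couple has the higher reduction potential and acts as the cathode, so E°_cell = +0.16 − (-0.74) = 0.90 V.
Balancing electrons gives n = 3; the reaction quotient is Q = [Cr³⁺]·[Cu⁺]^3/[Cu²⁺]^3 = 2.12 × 10^6.
E = E° − (RT/nF) ln Q = 0.90 − (8.314×283)/(3×96500) × (14.567) = 0.900 − 0.118 = 0.782 V.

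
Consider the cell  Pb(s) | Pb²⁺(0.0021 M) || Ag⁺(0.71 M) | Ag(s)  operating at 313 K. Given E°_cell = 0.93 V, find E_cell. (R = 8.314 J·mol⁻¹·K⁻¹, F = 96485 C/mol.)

1.00 V

Balancing electrons gives n = 2; the reaction quotient is Q = [Pb²⁺]/[Ag⁺]^2 = 0.00417.
E = E° − (RT/nF) ln Q = 0.93 − (8.314×313)/(2×96485) × (-5.481) = 0.930 + 0.074 = 1.004 V.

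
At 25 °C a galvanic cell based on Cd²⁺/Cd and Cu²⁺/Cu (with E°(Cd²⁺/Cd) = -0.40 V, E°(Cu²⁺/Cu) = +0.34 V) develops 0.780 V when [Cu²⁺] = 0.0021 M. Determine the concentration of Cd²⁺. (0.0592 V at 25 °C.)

From the Nernst equation, log Q = n(E° − E)/0.0592 = 2(0.74 − 0.780)/0.0592 = -1.351, so Q = 0.0445.
With Q = [Cd²⁺]/[Cu²⁺] and the known concentrations, [Cd²⁺] in the numerator gives [Cd²⁺] = 9.4 × 10^-5 M.

9.4 × 10^-5 M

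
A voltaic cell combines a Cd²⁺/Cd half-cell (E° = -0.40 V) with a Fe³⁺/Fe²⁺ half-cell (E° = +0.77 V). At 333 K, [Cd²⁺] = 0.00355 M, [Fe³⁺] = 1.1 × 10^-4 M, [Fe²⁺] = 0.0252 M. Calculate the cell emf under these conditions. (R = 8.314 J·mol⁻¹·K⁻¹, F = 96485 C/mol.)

1.10 V

The Fe³⁺/Fe²⁺ couple has the higher reduction potential and acts as the cathode, so E°_cell = +0.77 − (-0.40) = 1.17 V.
Balancing electrons gives n = 2; the reaction quotient is Q = [Cd²⁺]·[Fe²⁺]^2/[Fe³⁺]^2 = 186.
E = E° − (RT/nF) ln Q = 1.17 − (8.314×333)/(2×96485) × (5.227) = 1.170 − 0.075 = 1.095 V.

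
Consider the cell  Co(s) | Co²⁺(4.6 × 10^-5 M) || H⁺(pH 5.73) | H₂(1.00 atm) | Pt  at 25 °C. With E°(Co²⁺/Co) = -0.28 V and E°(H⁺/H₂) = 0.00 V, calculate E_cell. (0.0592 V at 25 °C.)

0.069 V

The hydrogen couple is the cathode, so E°_cell = 0.28 V; n = 2.
[H⁺] = 10^(−5.73) = 1.9 × 10^-6 M, and Q = [Co²⁺]·P(H₂) / [H⁺]^2 = 1.33 × 10^7.
E = E° − (0.0592/2) log Q = 0.28 − (0.0592/2)(7.123) = 0.069 V.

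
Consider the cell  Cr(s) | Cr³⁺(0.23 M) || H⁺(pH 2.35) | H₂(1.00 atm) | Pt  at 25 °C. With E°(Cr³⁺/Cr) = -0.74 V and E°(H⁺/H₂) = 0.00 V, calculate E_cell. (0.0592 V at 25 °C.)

0.61 V

The hydrogen couple is the cathode, so E°_cell = 0.74 V; n = 6.
[H⁺] = 10^(−2.35) = 0.0045 M, and Q = [Cr³⁺]^2·P(H₂)^3 / [H⁺]^6 = 6.66 × 10^12.
E = E° − (0.0592/6) log Q = 0.74 − (0.0592/6)(12.823) = 0.613 V.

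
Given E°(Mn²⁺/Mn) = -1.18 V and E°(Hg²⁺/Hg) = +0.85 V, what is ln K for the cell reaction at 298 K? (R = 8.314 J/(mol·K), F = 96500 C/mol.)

E°_cell = +0.85 − (-1.18) = 2.03 V, with n = 2 electrons transferred.
At equilibrium E = 0, so the Nernst equation gives ln K = nFE°/RT = (2)(96500)(2.03)/((8.314)(298)) = 158.13.

ln K = 158.1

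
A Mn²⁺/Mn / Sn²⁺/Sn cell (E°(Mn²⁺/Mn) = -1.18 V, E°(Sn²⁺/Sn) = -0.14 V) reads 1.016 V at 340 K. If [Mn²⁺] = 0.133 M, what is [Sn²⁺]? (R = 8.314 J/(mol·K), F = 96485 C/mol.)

From the Nernst equation, ln Q = nF(E° − E)/RT = 2×96485×(1.04 − 1.016)/(8.314×340) = 1.638, so Q = 5.15.
With Q = [Mn²⁺]/[Sn²⁺] and the known concentrations, [Sn²⁺] in the denominator gives [Sn²⁺] = 0.026 M.

0.026 M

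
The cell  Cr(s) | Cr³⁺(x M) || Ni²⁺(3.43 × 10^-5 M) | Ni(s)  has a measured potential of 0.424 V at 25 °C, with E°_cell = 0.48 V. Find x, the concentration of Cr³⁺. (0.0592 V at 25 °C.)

From the Nernst equation, log Q = n(E° − E)/0.0592 = 6(0.48 − 0.424)/0.0592 = 5.676, so Q = 4.74 × 10^5.
With Q = [Cr³⁺]^2/[Ni²⁺]^3 and the known concentrations, [Cr³⁺]^2 in the numerator gives [Cr³⁺] = 1.4 × 10^-4 M.

1.4 × 10^-4 M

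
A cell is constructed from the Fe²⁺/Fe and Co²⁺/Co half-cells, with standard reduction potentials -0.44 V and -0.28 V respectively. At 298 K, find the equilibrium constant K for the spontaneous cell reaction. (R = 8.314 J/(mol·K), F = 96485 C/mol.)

E°_cell = -0.28 − (-0.44) = 0.16 V, with n = 2 electrons transferred.
At equilibrium E = 0, so the Nernst equation gives ln K = nFE°/RT = (2)(96485)(0.16)/((8.314)(298)) = 12.46.
K = e^12.46 = 2.6 × 10^5.

2.6 × 10^5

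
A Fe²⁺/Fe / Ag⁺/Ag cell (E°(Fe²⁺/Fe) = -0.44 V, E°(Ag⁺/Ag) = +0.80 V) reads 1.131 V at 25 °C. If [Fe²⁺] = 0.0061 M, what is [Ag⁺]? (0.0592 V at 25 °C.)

0.0011 M

From the Nernst equation, log Q = n(E° − E)/0.0592 = 2(1.24 − 1.131)/0.0592 = 3.682, so Q = 4810.
With Q = [Fe²⁺]/[Ag⁺]^2 and the known concentrations, [Ag⁺]^2 in the denominator gives [Ag⁺] = 0.0011 M.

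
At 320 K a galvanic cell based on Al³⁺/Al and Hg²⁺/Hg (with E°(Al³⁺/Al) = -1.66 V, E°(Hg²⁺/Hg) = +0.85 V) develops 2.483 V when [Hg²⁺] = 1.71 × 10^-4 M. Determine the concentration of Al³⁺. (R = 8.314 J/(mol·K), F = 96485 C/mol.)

4.2 × 10^-5 M

From the Nernst equation, ln Q = nF(E° − E)/RT = 6×96485×(2.51 − 2.483)/(8.314×320) = 5.875, so Q = 356.
With Q = [Al³⁺]^2/[Hg²⁺]^3 and the known concentrations, [Al³⁺]^2 in the numerator gives [Al³⁺] = 4.2 × 10^-5 M.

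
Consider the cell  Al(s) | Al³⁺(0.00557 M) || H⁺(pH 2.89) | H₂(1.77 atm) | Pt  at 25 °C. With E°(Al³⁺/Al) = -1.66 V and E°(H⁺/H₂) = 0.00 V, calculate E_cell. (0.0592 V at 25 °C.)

1.53 V

The hydrogen couple is the cathode, so E°_cell = 1.66 V; n = 6.
[H⁺] = 10^(−2.89) = 0.0013 M, and Q = [Al³⁺]^2·P(H₂)^3 / [H⁺]^6 = 3.76 × 10^13.
E = E° − (0.0592/6) log Q = 1.66 − (0.0592/6)(13.576) = 1.526 V.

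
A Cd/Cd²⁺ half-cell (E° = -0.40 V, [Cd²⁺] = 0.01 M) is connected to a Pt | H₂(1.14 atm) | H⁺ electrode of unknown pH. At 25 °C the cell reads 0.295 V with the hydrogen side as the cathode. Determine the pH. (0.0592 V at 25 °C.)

E°_cell = 0.40 V and n = 2.
log Q = n(E° − E)/0.0592 = 2×(0.40 − 0.295)/0.0592 = 3.547.
With Q = [Cd²⁺]·P(H₂) / [H⁺]^2, solving for [H⁺] gives log[H⁺] = -2.745, so pH = 2.75.

pH = 2.75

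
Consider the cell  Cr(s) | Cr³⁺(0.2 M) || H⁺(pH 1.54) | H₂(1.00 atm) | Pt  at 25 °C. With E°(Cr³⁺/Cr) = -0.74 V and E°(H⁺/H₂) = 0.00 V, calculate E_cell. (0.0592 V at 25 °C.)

The hydrogen couple is the cathode, so E°_cell = 0.74 V; n = 6.
[H⁺] = 10^(−1.54) = 0.029 M, and Q = [Cr³⁺]^2·P(H₂)^3 / [H⁺]^6 = 6.95 × 10^7.
E = E° − (0.0592/6) log Q = 0.74 − (0.0592/6)(7.842) = 0.663 V.

0.66 V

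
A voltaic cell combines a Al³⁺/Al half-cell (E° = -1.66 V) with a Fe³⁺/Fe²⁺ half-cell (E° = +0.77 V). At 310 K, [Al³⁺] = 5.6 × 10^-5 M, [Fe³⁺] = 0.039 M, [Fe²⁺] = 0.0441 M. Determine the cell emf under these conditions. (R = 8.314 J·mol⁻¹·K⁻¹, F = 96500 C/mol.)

The Fe³⁺/Fe²⁺ couple has the higher reduction potential and acts as the cathode, so E°_cell = +0.77 − (-1.66) = 2.43 V.
Balancing electrons gives n = 3; the reaction quotient is Q = [Al³⁺]·[Fe²⁺]^3/[Fe³⁺]^3 = 8.1 × 10^-5.
E = E° − (RT/nF) ln Q = 2.43 − (8.314×310)/(3×96500) × (-9.421) = 2.430 + 0.084 = 2.514 V.

2.51 V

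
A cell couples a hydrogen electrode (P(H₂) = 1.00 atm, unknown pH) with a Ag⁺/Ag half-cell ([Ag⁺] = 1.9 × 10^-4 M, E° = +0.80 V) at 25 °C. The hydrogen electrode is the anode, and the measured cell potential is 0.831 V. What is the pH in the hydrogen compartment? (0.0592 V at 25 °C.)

pH = 4.24

E°_cell = 0.80 V and n = 2.
log Q = n(E° − E)/0.0592 = 2×(0.80 − 0.831)/0.0592 = -1.047.
With Q = [H⁺]^2 / ([Ag⁺]^2·P(H₂)), solving for [H⁺] gives log[H⁺] = -4.245, so pH = 4.24.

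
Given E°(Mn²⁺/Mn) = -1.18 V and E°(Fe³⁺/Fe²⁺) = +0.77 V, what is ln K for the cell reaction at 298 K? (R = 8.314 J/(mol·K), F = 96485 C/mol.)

E°_cell = +0.77 − (-1.18) = 1.95 V, with n = 2 electrons transferred.
At equilibrium E = 0, so the Nernst equation gives ln K = nFE°/RT = (2)(96485)(1.95)/((8.314)(298)) = 151.88.

ln K = 151.9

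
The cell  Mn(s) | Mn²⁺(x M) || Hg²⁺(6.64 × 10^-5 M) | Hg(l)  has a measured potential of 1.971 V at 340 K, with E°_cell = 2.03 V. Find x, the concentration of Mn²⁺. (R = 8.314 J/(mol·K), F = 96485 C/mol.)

From the Nernst equation, ln Q = nF(E° − E)/RT = 2×96485×(2.03 − 1.971)/(8.314×340) = 4.028, so Q = 56.1.
With Q = [Mn²⁺]/[Hg²⁺] and the known concentrations, [Mn²⁺] in the numerator gives [Mn²⁺] = 0.0037 M.

0.0037 M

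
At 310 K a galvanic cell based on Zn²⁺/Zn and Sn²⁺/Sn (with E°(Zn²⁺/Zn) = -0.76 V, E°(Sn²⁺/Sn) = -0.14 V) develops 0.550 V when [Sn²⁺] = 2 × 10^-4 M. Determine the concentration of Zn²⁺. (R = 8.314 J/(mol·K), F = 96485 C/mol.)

From the Nernst equation, ln Q = nF(E° − E)/RT = 2×96485×(0.62 − 0.550)/(8.314×310) = 5.241, so Q = 189.
With Q = [Zn²⁺]/[Sn²⁺] and the known concentrations, [Zn²⁺] in the numerator gives [Zn²⁺] = 0.038 M.

0.038 M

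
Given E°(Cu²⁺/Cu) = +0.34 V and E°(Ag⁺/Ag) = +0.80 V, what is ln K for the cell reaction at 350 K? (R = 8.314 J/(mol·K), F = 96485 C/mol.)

E°_cell = +0.80 − (+0.34) = 0.46 V, with n = 2 electrons transferred.
At equilibrium E = 0, so the Nernst equation gives ln K = nFE°/RT = (2)(96485)(0.46)/((8.314)(350)) = 30.50.

ln K = 30.5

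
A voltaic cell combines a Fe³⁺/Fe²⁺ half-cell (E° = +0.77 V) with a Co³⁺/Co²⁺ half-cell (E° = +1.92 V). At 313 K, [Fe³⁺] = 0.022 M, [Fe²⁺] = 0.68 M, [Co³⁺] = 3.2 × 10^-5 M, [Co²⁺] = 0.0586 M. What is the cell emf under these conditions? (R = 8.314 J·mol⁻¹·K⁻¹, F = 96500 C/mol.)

The Co³⁺/Co²⁺ couple has the higher reduction potential and acts as the cathode, so E°_cell = +1.92 − (+0.77) = 1.15 V.
Balancing electrons gives n = 1; the reaction quotient is Q = [Fe³⁺]·[Co²⁺]/([Fe²⁺]·[Co³⁺]) = 59.2.
E = E° − (RT/nF) ln Q = 1.15 − (8.314×313)/(1×96500) × (4.082) = 1.150 − 0.110 = 1.040 V.

1.04 V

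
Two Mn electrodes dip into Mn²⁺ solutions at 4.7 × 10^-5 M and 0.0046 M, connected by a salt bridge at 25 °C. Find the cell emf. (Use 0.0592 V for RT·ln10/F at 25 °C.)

Both half-cells are Mn²⁺/Mn, so E°_cell = 0. The concentrated side is the cathode; the cell reaction moves Mn²⁺ from high to low concentration with n = 2.
Q = [Mn²⁺]_dilute/[Mn²⁺]_conc = 4.7 × 10^-5/0.0046 = 0.0102.
E = 0 − (0.0592/2) log Q = −(0.0592/2)(-1.991) = 0.0589 V.

0.059 V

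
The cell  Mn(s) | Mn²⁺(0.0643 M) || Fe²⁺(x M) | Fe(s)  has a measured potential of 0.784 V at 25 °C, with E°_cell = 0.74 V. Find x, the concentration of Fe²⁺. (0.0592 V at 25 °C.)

From the Nernst equation, log Q = n(E° − E)/0.0592 = 2(0.74 − 0.784)/0.0592 = -1.486, so Q = 0.0326.
With Q = [Mn²⁺]/[Fe²⁺] and the known concentrations, [Fe²⁺] in the denominator gives [Fe²⁺] = 2.0 M.

2.0 M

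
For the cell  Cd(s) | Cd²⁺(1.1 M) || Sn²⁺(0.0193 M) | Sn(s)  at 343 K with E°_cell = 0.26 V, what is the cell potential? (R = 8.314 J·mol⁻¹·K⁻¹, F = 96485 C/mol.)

0.200 V

Balancing electrons gives n = 2; the reaction quotient is Q = [Cd²⁺]/[Sn²⁺] = 57.0.
E = E° − (RT/nF) ln Q = 0.26 − (8.314×343)/(2×96485) × (4.043) = 0.260 − 0.060 = 0.200 V.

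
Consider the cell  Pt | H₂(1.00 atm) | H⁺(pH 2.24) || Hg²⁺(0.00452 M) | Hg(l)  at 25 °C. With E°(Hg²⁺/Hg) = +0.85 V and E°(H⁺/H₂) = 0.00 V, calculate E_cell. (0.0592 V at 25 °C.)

0.91 V

The Hg²⁺/Hg couple is the cathode, so E°_cell = 0.85 V; n = 2.
[H⁺] = 10^(−2.24) = 0.0058 M, and Q = [H⁺]^2 / ([Hg²⁺]·P(H₂)) = 0.00733.
E = E° − (0.0592/2) log Q = 0.85 − (0.0592/2)(-2.135) = 0.913 V.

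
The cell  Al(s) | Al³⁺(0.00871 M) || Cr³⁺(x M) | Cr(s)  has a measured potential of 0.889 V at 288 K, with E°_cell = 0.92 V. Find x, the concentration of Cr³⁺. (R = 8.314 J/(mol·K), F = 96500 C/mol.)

2.1 × 10^-4 M

From the Nernst equation, ln Q = nF(E° − E)/RT = 3×96500×(0.92 − 0.889)/(8.314×288) = 3.748, so Q = 42.4.
With Q = [Al³⁺]/[Cr³⁺] and the known concentrations, [Cr³⁺] in the denominator gives [Cr³⁺] = 2.1 × 10^-4 M.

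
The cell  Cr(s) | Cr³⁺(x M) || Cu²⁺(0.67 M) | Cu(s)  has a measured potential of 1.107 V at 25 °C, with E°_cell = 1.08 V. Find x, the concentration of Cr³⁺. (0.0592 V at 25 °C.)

From the Nernst equation, log Q = n(E° − E)/0.0592 = 6(1.08 − 1.107)/0.0592 = -2.736, so Q = 0.00183.
With Q = [Cr³⁺]^2/[Cu²⁺]^3 and the known concentrations, [Cr³⁺]^2 in the numerator gives [Cr³⁺] = 0.023 M.

0.023 M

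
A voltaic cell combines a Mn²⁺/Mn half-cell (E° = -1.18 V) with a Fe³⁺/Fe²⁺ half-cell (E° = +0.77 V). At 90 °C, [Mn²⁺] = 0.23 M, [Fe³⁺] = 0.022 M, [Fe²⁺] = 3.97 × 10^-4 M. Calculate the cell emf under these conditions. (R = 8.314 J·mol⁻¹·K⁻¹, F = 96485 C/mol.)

2.10 V

The Fe³⁺/Fe²⁺ couple has the higher reduction potential and acts as the cathode, so E°_cell = +0.77 − (-1.18) = 1.95 V.
Balancing electrons gives n = 2; the reaction quotient is Q = [Mn²⁺]·[Fe²⁺]^2/[Fe³⁺]^2 = 7.49 × 10^-5.
E = E° − (RT/nF) ln Q = 1.95 − (8.314×363)/(2×96485) × (-9.499) = 1.950 + 0.149 = 2.099 V.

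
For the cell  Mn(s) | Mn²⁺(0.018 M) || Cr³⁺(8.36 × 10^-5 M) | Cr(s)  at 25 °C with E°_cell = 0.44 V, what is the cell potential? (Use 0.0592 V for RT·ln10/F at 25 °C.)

0.411 V

Balancing electrons gives n = 6; the reaction quotient is Q = [Mn²⁺]^3/[Cr³⁺]^2 = 834.
At 25 °C, E = E° − (0.0592/n) log Q = 0.44 − (0.0592/6)(2.921) = 0.440 − 0.029 = 0.411 V.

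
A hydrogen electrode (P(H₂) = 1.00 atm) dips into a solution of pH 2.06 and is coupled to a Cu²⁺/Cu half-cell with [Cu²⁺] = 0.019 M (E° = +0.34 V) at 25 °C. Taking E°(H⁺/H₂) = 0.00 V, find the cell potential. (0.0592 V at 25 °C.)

0.41 V

The Cu²⁺/Cu couple is the cathode, so E°_cell = 0.34 V; n = 2.
[H⁺] = 10^(−2.06) = 0.0087 M, and Q = [H⁺]^2 / ([Cu²⁺]·P(H₂)) = 0.00399.
E = E° − (0.0592/2) log Q = 0.34 − (0.0592/2)(-2.399) = 0.411 V.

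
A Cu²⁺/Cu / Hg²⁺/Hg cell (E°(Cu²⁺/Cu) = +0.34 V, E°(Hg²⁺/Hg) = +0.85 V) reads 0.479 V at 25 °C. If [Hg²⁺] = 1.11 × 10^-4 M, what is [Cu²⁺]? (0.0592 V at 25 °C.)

0.0012 M

From the Nernst equation, log Q = n(E° − E)/0.0592 = 2(0.51 − 0.479)/0.0592 = 1.047, so Q = 11.2.
With Q = [Cu²⁺]/[Hg²⁺] and the known concentrations, [Cu²⁺] in the numerator gives [Cu²⁺] = 0.0012 M.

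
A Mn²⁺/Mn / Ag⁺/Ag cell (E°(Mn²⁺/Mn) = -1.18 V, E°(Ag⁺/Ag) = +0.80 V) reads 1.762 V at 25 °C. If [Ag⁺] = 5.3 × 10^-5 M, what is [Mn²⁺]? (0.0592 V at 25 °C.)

From the Nernst equation, log Q = n(E° − E)/0.0592 = 2(1.98 − 1.762)/0.0592 = 7.365, so Q = 2.32 × 10^7.
With Q = [Mn²⁺]/[Ag⁺]^2 and the known concentrations, [Mn²⁺] in the numerator gives [Mn²⁺] = 0.065 M.

0.065 M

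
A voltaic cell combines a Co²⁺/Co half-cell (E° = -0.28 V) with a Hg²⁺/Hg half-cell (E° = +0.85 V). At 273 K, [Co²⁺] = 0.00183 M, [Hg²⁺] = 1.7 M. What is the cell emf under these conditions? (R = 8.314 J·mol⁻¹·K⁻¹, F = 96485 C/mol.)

1.21 V

The Hg²⁺/Hg couple has the higher reduction potential and acts as the cathode, so E°_cell = +0.85 − (-0.28) = 1.13 V.
Balancing electrons gives n = 2; the reaction quotient is Q = [Co²⁺]/[Hg²⁺] = 0.00108.
E = E° − (RT/nF) ln Q = 1.13 − (8.314×273)/(2×96485) × (-6.834) = 1.130 + 0.080 = 1.210 V.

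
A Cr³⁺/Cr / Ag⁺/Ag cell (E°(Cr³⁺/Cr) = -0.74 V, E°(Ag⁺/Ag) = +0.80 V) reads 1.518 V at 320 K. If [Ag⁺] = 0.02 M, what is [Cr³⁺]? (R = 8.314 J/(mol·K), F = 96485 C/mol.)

From the Nernst equation, ln Q = nF(E° − E)/RT = 3×96485×(1.54 − 1.518)/(8.314×320) = 2.394, so Q = 11.0.
With Q = [Cr³⁺]/[Ag⁺]^3 and the known concentrations, [Cr³⁺] in the numerator gives [Cr³⁺] = 8.8 × 10^-5 M.

8.8 × 10^-5 M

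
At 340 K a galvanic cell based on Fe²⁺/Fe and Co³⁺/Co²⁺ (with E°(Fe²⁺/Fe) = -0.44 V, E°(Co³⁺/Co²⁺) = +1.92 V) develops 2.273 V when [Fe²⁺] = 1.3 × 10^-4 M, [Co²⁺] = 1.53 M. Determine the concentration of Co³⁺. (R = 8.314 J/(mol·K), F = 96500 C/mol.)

From the Nernst equation, ln Q = nF(E° − E)/RT = 2×96500×(2.36 − 2.273)/(8.314×340) = 5.940, so Q = 380.
With Q = [Fe²⁺]·[Co²⁺]^2/[Co³⁺]^2 and the known concentrations, [Co³⁺]^2 in the denominator gives [Co³⁺] = 8.9 × 10^-4 M.

8.9 × 10^-4 M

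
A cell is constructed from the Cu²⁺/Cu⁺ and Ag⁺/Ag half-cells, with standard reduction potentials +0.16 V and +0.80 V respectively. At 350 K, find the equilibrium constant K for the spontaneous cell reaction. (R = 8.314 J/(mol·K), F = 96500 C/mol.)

1.7 × 10^9

E°_cell = +0.80 − (+0.16) = 0.64 V, with n = 1 electron transferred.
At equilibrium E = 0, so the Nernst equation gives ln K = nFE°/RT = (1)(96500)(0.64)/((8.314)(350)) = 21.22.
K = e^21.22 = 1.7 × 10^9.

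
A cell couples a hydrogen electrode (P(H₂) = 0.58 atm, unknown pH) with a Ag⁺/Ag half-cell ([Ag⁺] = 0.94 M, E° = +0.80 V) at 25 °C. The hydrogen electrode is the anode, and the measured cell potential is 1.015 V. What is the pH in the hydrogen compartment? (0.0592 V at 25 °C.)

pH = 3.78

E°_cell = 0.80 V and n = 2.
log Q = n(E° − E)/0.0592 = 2×(0.80 − 1.015)/0.0592 = -7.264.
With Q = [H⁺]^2 / ([Ag⁺]^2·P(H₂)), solving for [H⁺] gives log[H⁺] = -3.777, so pH = 3.78.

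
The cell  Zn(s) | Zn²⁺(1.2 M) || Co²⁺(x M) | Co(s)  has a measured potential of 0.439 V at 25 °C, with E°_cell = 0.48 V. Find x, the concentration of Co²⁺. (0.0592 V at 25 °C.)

0.049 M

From the Nernst equation, log Q = n(E° − E)/0.0592 = 2(0.48 − 0.439)/0.0592 = 1.385, so Q = 24.3.
With Q = [Zn²⁺]/[Co²⁺] and the known concentrations, [Co²⁺] in the denominator gives [Co²⁺] = 0.049 M.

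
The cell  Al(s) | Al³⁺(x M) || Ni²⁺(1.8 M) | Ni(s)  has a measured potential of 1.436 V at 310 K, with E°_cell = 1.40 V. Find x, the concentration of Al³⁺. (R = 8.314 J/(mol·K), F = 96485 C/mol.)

0.042 M

From the Nernst equation, ln Q = nF(E° − E)/RT = 6×96485×(1.40 − 1.436)/(8.314×310) = -8.086, so Q = 3.08 × 10^-4.
With Q = [Al³⁺]^2/[Ni²⁺]^3 and the known concentrations, [Al³⁺]^2 in the numerator gives [Al³⁺] = 0.042 M.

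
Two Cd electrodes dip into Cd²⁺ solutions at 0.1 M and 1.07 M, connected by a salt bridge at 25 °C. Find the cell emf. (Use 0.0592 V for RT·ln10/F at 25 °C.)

0.030 V

Both half-cells are Cd²⁺/Cd, so E°_cell = 0. The concentrated side is the cathode; the cell reaction moves Cd²⁺ from high to low concentration with n = 2.
Q = [Cd²⁺]_dilute/[Cd²⁺]_conc = 0.1/1.07 = 0.0935.
E = 0 − (0.0592/2) log Q = −(0.0592/2)(-1.029) = 0.0305 V.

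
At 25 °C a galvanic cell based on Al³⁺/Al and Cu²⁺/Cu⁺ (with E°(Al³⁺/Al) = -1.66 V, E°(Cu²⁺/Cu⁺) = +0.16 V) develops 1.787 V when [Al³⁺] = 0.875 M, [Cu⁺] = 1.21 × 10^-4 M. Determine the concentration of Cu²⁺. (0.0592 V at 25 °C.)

3.2 × 10^-5 M

From the Nernst equation, log Q = n(E° − E)/0.0592 = 3(1.82 − 1.787)/0.0592 = 1.672, so Q = 47.0.
With Q = [Al³⁺]·[Cu⁺]^3/[Cu²⁺]^3 and the known concentrations, [Cu²⁺]^3 in the denominator gives [Cu²⁺] = 3.2 × 10^-5 M.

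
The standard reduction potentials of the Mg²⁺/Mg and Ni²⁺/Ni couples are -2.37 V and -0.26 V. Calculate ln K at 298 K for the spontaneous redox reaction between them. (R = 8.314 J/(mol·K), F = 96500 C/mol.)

ln K = 164.4

E°_cell = -0.26 − (-2.37) = 2.11 V, with n = 2 electrons transferred.
At equilibrium E = 0, so the Nernst equation gives ln K = nFE°/RT = (2)(96500)(2.11)/((8.314)(298)) = 164.37.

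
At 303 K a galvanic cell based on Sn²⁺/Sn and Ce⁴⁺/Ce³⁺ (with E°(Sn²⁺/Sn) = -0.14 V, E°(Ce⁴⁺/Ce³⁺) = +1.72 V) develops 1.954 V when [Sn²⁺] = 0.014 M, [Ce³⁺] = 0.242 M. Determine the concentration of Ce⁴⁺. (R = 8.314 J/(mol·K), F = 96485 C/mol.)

1.0 M

From the Nernst equation, ln Q = nF(E° − E)/RT = 2×96485×(1.86 − 1.954)/(8.314×303) = -7.201, so Q = 7.46 × 10^-4.
With Q = [Sn²⁺]·[Ce³⁺]^2/[Ce⁴⁺]^2 and the known concentrations, [Ce⁴⁺]^2 in the denominator gives [Ce⁴⁺] = 1.0 M.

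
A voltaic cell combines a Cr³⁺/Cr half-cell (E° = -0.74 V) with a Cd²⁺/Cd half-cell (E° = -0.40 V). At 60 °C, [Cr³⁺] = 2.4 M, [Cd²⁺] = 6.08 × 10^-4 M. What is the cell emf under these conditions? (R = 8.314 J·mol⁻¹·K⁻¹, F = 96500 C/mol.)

0.225 V

The Cd²⁺/Cd couple has the higher reduction potential and acts as the cathode, so E°_cell = -0.40 − (-0.74) = 0.34 V.
Balancing electrons gives n = 6; the reaction quotient is Q = [Cr³⁺]^2/[Cd²⁺]^3 = 2.56 × 10^10.
E = E° − (RT/nF) ln Q = 0.34 − (8.314×333)/(6×96500) × (23.967) = 0.340 − 0.115 = 0.225 V.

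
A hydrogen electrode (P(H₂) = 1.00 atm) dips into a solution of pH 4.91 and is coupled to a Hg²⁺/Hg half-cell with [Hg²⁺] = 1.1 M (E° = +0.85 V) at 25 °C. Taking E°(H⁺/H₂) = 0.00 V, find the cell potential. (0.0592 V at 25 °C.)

1.14 V

The Hg²⁺/Hg couple is the cathode, so E°_cell = 0.85 V; n = 2.
[H⁺] = 10^(−4.91) = 1.2 × 10^-5 M, and Q = [H⁺]^2 / ([Hg²⁺]·P(H₂)) = 1.38 × 10^-10.
E = E° − (0.0592/2) log Q = 0.85 − (0.0592/2)(-9.861) = 1.142 V.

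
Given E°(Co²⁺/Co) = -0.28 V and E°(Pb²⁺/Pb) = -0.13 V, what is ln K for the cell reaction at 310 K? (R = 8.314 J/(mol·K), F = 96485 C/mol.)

E°_cell = -0.13 − (-0.28) = 0.15 V, with n = 2 electrons transferred.
At equilibrium E = 0, so the Nernst equation gives ln K = nFE°/RT = (2)(96485)(0.15)/((8.314)(310)) = 11.23.

ln K = 11.2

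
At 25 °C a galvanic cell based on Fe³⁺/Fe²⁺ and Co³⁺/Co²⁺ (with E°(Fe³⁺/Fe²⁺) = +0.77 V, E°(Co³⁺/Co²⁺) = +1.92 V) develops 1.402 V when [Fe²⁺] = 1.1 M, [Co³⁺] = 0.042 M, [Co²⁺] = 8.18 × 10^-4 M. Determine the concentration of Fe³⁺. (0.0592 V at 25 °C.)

0.0031 M

From the Nernst equation, log Q = n(E° − E)/0.0592 = 1(1.15 − 1.402)/0.0592 = -4.257, so Q = 5.54 × 10^-5.
With Q = [Fe³⁺]·[Co²⁺]/([Fe²⁺]·[Co³⁺]) and the known concentrations, [Fe³⁺] in the numerator gives [Fe³⁺] = 0.0031 M.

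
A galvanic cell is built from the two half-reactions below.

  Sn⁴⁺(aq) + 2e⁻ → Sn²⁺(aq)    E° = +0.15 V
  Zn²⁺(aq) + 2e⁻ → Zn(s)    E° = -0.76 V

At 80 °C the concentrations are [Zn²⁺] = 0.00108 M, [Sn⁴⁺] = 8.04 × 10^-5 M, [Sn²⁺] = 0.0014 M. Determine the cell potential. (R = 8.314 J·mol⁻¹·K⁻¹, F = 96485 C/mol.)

0.970 V

The Sn⁴⁺/Sn²⁺ couple has the higher reduction potential and acts as the cathode, so E°_cell = +0.15 − (-0.76) = 0.91 V.
Balancing electrons gives n = 2; the reaction quotient is Q = [Zn²⁺]·[Sn²⁺]/[Sn⁴⁺] = 0.0188.
E = E° − (RT/nF) ln Q = 0.91 − (8.314×353)/(2×96485) × (-3.974) = 0.910 + 0.060 = 0.970 V.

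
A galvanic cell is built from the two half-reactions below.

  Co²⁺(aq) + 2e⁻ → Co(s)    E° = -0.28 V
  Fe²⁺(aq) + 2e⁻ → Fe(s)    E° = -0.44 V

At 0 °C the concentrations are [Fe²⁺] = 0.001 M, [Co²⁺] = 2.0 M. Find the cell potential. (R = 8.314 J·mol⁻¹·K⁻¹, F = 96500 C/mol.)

0.249 V

The Co²⁺/Co couple has the higher reduction potential and acts as the cathode, so E°_cell = -0.28 − (-0.44) = 0.16 V.
Balancing electrons gives n = 2; the reaction quotient is Q = [Fe²⁺]/[Co²⁺] = 5 × 10^-4.
E = E° − (RT/nF) ln Q = 0.16 − (8.314×273)/(2×96500) × (-7.601) = 0.160 + 0.089 = 0.249 V.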